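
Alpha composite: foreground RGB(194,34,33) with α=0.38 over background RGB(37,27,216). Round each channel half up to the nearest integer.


C = α×F + (1-α)×B, with 1-α = 0.62
R: 0.38×194 + 0.62×37 = 73.72 + 22.94 = 96.66 → 97
G: 0.38×34 + 0.62×27 = 12.92 + 16.74 = 29.66 → 30
B: 0.38×33 + 0.62×216 = 12.54 + 133.92 = 146.46 → 146
= RGB(97, 30, 146)


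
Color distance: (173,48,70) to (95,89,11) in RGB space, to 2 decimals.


d = √[(R₁-R₂)² + (G₁-G₂)² + (B₁-B₂)²]
d = √[(173-95)² + (48-89)² + (70-11)²]
d = √[6084 + 1681 + 3481]
d = √11246
d ≈ 106.05


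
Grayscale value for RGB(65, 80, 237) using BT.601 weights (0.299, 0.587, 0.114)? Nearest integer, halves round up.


Gray = 0.299×R + 0.587×G + 0.114×B
Gray = 0.299×65 + 0.587×80 + 0.114×237
Gray = 19.435 + 46.960 + 27.018
Gray = 93.413 → round half up → 93
Gray = 93


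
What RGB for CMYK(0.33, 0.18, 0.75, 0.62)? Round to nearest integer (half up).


R = 255 × (1-C) × (1-K) = 255 × 0.67 × 0.38 = 64.923 → 65
G = 255 × (1-M) × (1-K) = 255 × 0.82 × 0.38 = 79.458 → 79
B = 255 × (1-Y) × (1-K) = 255 × 0.25 × 0.38 = 24.225 → 24
= RGB(65, 79, 24)


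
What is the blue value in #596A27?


Color: #596A27
R = 59 = 89
G = 6A = 106
B = 27 = 39
Blue = 39


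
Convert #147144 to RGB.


14 → 20 (R)
71 → 113 (G)
44 → 68 (B)
= RGB(20, 113, 68)


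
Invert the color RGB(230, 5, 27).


Invert: (255-R, 255-G, 255-B)
R: 255-230 = 25
G: 255-5 = 250
B: 255-27 = 228
= RGB(25, 250, 228)


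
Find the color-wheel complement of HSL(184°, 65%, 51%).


Complement = opposite side of color wheel = hue + 180°
H' = (184 + 180) mod 360 = 4°
S and L unchanged.
= HSL(4°, 65%, 51%)


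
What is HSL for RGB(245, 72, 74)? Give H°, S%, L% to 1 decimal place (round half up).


Normalize: R'=245/255≈0.9608, G'=72/255≈0.2824, B'=74/255≈0.2902
Max=245/255, Min=72/255, Δ=Max-Min=173/255
L = (Max+Min)/2 = (245+72)/510 = 317/510 = 0.62156… → L = 62.2%
L > 0.5 → S = Δ/(2-Max-Min) = 173/(510-245-72) = 173/193 = 0.89637… → S = 89.6%
(the 1/255 factors cancel in S and H, so raw channel differences can be used)
Max is R' → H = 60 × (((G-B)/Δ) mod 6) = 60 × (((72-74)/173) mod 6)
  (-2)/173 = -0.0115…; negative, so add 6 → 5.9884…
  H = 60 × 5.9884… = 359.306…° → H = 359.3°
= HSL(359.3°, 89.6%, 62.2%)


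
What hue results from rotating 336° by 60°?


New hue = (H + rotation) mod 360
New hue = (336 + 60) mod 360
= 396 mod 360
= 36°


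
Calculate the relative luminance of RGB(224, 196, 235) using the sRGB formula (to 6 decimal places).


Linearize each channel (sRGB transfer function): c = v/255; c_lin = c/12.92 if c ≤ 0.04045, else ((c+0.055)/1.055)^2.4
  R: 224/255 ≈ 0.878431 > 0.04045 → ((0.878431+0.055)/1.055)^2.4 ≈ 0.745404
  G: 196/255 ≈ 0.768627 > 0.04045 → ((0.768627+0.055)/1.055)^2.4 ≈ 0.552011
  B: 235/255 ≈ 0.921569 > 0.04045 → ((0.921569+0.055)/1.055)^2.4 ≈ 0.830770
R_lin = 0.745404, G_lin = 0.552011, B_lin = 0.830770
L = 0.2126×R + 0.7152×G + 0.0722×B
L = 0.2126×0.745404 + 0.7152×0.552011 + 0.0722×0.830770
L ≈ 0.613253


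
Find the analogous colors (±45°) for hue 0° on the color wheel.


Base hue: 0°
Left analog: (0 - 45) mod 360 = 315°
Right analog: (0 + 45) mod 360 = 45°
Analogous hues = 315° and 45°


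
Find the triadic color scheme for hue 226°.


Triadic: equally spaced at 120° intervals
H1 = 226°
H2 = (226 + 120) mod 360 = 346°
H3 = (226 + 240) mod 360 = 106°
Triadic = 226°, 346°, 106°


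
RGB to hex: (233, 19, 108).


R = 233 → E9 (hex)
G = 19 → 13 (hex)
B = 108 → 6C (hex)
Hex = #E9136C


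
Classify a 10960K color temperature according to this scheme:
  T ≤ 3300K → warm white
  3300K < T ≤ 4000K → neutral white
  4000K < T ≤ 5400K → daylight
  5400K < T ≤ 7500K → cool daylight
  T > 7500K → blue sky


Temperature: 10960K
10960K > 7500K → blue sky
Classification: blue sky


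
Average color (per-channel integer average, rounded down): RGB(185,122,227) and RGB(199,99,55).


Midpoint: each channel = ⌊(C₁+C₂)/2⌋
R: ⌊(185+199)/2⌋ = 192
G: ⌊(122+99)/2⌋ = 110
B: ⌊(227+55)/2⌋ = 141
= RGB(192, 110, 141)


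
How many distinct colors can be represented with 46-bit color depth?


Colors = 2^bits = 2^46
= 70,368,744,177,664 colors


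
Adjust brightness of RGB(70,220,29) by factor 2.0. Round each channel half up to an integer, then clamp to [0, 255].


Multiply each channel by 2.0, round half up, clamp to [0, 255]
R: 70×2.0 = 140
G: 220×2.0 = 440 → clamp → 255
B: 29×2.0 = 58
= RGB(140, 255, 58)


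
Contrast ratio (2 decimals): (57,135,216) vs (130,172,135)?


Linearize each sRGB channel c=v/255: c/12.92 if c ≤ 0.04045 else ((c+0.055)/1.055)^2.4
L = 0.2126×R_lin + 0.7152×G_lin + 0.0722×B_lin
Color 1 (57,135,216):
  R=57: 57/255≈0.2235 > 0.04045 → ((0.2235+0.055)/1.055)^2.4 ≈ 0.04092
  G=135: 135/255≈0.5294 > 0.04045 → ((0.5294+0.055)/1.055)^2.4 ≈ 0.24228
  B=216: 216/255≈0.8471 > 0.04045 → ((0.8471+0.055)/1.055)^2.4 ≈ 0.68669
  L1 = 0.2126×0.04092 + 0.7152×0.24228 + 0.0722×0.68669 ≈ 0.23156
Color 2 (130,172,135):
  R=130: 130/255≈0.5098 > 0.04045 → ((0.5098+0.055)/1.055)^2.4 ≈ 0.22323
  G=172: 172/255≈0.6745 > 0.04045 → ((0.6745+0.055)/1.055)^2.4 ≈ 0.41254
  B=135: 135/255≈0.5294 > 0.04045 → ((0.5294+0.055)/1.055)^2.4 ≈ 0.24228
  L2 = 0.2126×0.22323 + 0.7152×0.41254 + 0.0722×0.24228 ≈ 0.36000
Lighter = 0.36000, Darker = 0.23156
Ratio = (L_lighter + 0.05) / (L_darker + 0.05)
Ratio = (0.36000 + 0.05) / (0.23156 + 0.05) = 0.41000 / 0.28156 ≈ 1.4562
Ratio ≈ 1.46:1


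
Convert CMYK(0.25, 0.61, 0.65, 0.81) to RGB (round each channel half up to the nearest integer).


R = 255 × (1-C) × (1-K) = 255 × 0.75 × 0.19 = 36.3375 → 36
G = 255 × (1-M) × (1-K) = 255 × 0.39 × 0.19 = 18.8955 → 19
B = 255 × (1-Y) × (1-K) = 255 × 0.35 × 0.19 = 16.9575 → 17
= RGB(36, 19, 17)


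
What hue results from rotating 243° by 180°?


New hue = (H + rotation) mod 360
New hue = (243 + 180) mod 360
= 423 mod 360
= 63°


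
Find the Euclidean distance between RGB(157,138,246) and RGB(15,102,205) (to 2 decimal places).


d = √[(R₁-R₂)² + (G₁-G₂)² + (B₁-B₂)²]
d = √[(157-15)² + (138-102)² + (246-205)²]
d = √[20164 + 1296 + 1681]
d = √23141
d ≈ 152.12


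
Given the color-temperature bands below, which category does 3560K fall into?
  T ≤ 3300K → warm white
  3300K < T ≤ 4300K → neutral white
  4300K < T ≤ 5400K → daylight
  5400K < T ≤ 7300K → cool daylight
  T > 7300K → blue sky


Temperature: 3560K
3300K < 3560K ≤ 4300K → neutral white
Classification: neutral white


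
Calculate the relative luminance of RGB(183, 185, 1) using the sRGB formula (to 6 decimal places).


Linearize each channel (sRGB transfer function): c = v/255; c_lin = c/12.92 if c ≤ 0.04045, else ((c+0.055)/1.055)^2.4
  R: 183/255 ≈ 0.717647 > 0.04045 → ((0.717647+0.055)/1.055)^2.4 ≈ 0.473531
  G: 185/255 ≈ 0.725490 > 0.04045 → ((0.725490+0.055)/1.055)^2.4 ≈ 0.485150
  B: 1/255 ≈ 0.003922 ≤ 0.04045 → 0.003922/12.92 ≈ 0.000304
R_lin = 0.473531, G_lin = 0.485150, B_lin = 0.000304
L = 0.2126×R + 0.7152×G + 0.0722×B
L = 0.2126×0.473531 + 0.7152×0.485150 + 0.0722×0.000304
L ≈ 0.447674


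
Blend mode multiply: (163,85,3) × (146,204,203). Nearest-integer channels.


Multiply: C = A×B/255, rounded to nearest integer
R: 163×146/255 = 23798/255 ≈ 93.325 → 93
G: 85×204/255 = 17340/255 ≈ 68.000 → 68
B: 3×203/255 = 609/255 ≈ 2.388 → 2
= RGB(93, 68, 2)


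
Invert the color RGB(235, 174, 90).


Invert: (255-R, 255-G, 255-B)
R: 255-235 = 20
G: 255-174 = 81
B: 255-90 = 165
= RGB(20, 81, 165)


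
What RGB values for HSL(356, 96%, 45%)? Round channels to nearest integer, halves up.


H=356°, S=0.96, L=0.45
C = (1-|2L-1|)×S = (1-|-0.10|)×0.96 = 0.864
H' = H/60 = 356/60 ≈ 5.9333; X = C×(1-|H' mod 2 - 1|) = 0.0576
m = L - C/2 = 0.45 - 0.432 = 0.018
Sector ⌊H'⌋ = 5 → (R',G',B') = (0.864, 0.0, 0.0576)
RGB = ((R'+m)×255, (G'+m)×255, (B'+m)×255) = (224.91, 4.59, 19.278)
Round half up → RGB(225, 5, 19)


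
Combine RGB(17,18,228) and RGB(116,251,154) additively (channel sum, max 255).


Additive: each channel = min(255, C₁+C₂)
R: 17+116 = 133 → 133
G: 18+251 = 269 → 255
B: 228+154 = 382 → 255
= RGB(133, 255, 255)


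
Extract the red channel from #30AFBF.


Color: #30AFBF
R = 30 = 48
G = AF = 175
B = BF = 191
Red = 48


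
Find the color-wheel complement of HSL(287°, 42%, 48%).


Complement = opposite side of color wheel = hue + 180°
H' = (287 + 180) mod 360 = 107°
S and L unchanged.
= HSL(107°, 42%, 48%)


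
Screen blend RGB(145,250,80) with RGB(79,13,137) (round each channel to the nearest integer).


Screen: C = 255 - (255-A)×(255-B)/255, rounded to nearest integer
R: 255 - (255-145)×(255-79)/255 = 255 - 19360/255 ≈ 255 - 75.922 = 179.078 → 179
G: 255 - (255-250)×(255-13)/255 = 255 - 1210/255 ≈ 255 - 4.745 = 250.255 → 250
B: 255 - (255-80)×(255-137)/255 = 255 - 20650/255 ≈ 255 - 80.980 = 174.020 → 174
= RGB(179, 250, 174)


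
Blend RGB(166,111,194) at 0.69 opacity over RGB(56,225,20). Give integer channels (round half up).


C = α×F + (1-α)×B, with 1-α = 0.31
R: 0.69×166 + 0.31×56 = 114.54 + 17.36 = 131.90 → 132
G: 0.69×111 + 0.31×225 = 76.59 + 69.75 = 146.34 → 146
B: 0.69×194 + 0.31×20 = 133.86 + 6.20 = 140.06 → 140
= RGB(132, 146, 140)


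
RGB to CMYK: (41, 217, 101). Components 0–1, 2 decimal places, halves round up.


R'=41/255≈0.1608, G'=217/255≈0.8510, B'=101/255≈0.3961
K = 1 - max(R',G',B') = 1 - 217/255 = 38/255 = 0.14901… → 0.15
(1-R'-K)/(1-K) simplifies to (max-R)/max with max = 217:
C = (217-41)/217 = 176/217 = 0.81105… → 0.81
M = (217-217)/217 = 0/217 = 0 → 0.00
Y = (217-101)/217 = 116/217 = 0.53456… → 0.53
= CMYK(0.81, 0.00, 0.53, 0.15)


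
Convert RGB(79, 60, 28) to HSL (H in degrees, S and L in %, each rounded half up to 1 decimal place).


Normalize: R'=79/255≈0.3098, G'=60/255≈0.2353, B'=28/255≈0.1098
Max=79/255, Min=28/255, Δ=Max-Min=51/255
L = (Max+Min)/2 = (79+28)/510 = 107/510 = 0.20980… → L = 21.0%
L ≤ 0.5 → S = Δ/(Max+Min) = 51/(79+28) = 51/107 = 0.47663… → S = 47.7%
(the 1/255 factors cancel in S and H, so raw channel differences can be used)
Max is R' → H = 60 × (((G-B)/Δ) mod 6) = 60 × (((60-28)/51) mod 6)
  32/51 = 0.6274…
  H = 60 × 0.6274… = 37.647…° → H = 37.6°
= HSL(37.6°, 47.7%, 21.0%)


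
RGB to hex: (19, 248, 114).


R = 19 → 13 (hex)
G = 248 → F8 (hex)
B = 114 → 72 (hex)
Hex = #13F872


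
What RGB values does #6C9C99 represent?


6C → 108 (R)
9C → 156 (G)
99 → 153 (B)
= RGB(108, 156, 153)


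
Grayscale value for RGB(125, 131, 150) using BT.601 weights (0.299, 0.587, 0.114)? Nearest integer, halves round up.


Gray = 0.299×R + 0.587×G + 0.114×B
Gray = 0.299×125 + 0.587×131 + 0.114×150
Gray = 37.375 + 76.897 + 17.100
Gray = 131.372 → round half up → 131
Gray = 131


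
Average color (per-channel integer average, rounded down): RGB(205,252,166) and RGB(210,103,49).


Midpoint: each channel = ⌊(C₁+C₂)/2⌋
R: ⌊(205+210)/2⌋ = 207
G: ⌊(252+103)/2⌋ = 177
B: ⌊(166+49)/2⌋ = 107
= RGB(207, 177, 107)


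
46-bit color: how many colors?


Colors = 2^bits = 2^46
= 70,368,744,177,664 colors


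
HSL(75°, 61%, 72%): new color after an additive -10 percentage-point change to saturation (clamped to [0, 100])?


Original S = 61%
Adjustment = -10 percentage points
New S = 61 + (-10) = 51
Clamp to [0, 100] → 51
= HSL(75°, 51%, 72%)


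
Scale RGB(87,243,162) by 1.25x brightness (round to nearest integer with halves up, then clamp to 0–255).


Multiply each channel by 1.25, round half up, clamp to [0, 255]
R: 87×1.25 = 108.75 → round → 109
G: 243×1.25 = 303.75 → round → 304 → clamp → 255
B: 162×1.25 = 202.5 → round → 203
= RGB(109, 255, 203)


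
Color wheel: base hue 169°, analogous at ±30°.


Base hue: 169°
Left analog: (169 - 30) mod 360 = 139°
Right analog: (169 + 30) mod 360 = 199°
Analogous hues = 139° and 199°


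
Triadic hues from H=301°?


Triadic: equally spaced at 120° intervals
H1 = 301°
H2 = (301 + 120) mod 360 = 61°
H3 = (301 + 240) mod 360 = 181°
Triadic = 301°, 61°, 181°


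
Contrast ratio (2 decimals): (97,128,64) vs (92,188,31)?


Linearize each sRGB channel c=v/255: c/12.92 if c ≤ 0.04045 else ((c+0.055)/1.055)^2.4
L = 0.2126×R_lin + 0.7152×G_lin + 0.0722×B_lin
Color 1 (97,128,64):
  R=97: 97/255≈0.3804 > 0.04045 → ((0.3804+0.055)/1.055)^2.4 ≈ 0.11954
  G=128: 128/255≈0.5020 > 0.04045 → ((0.5020+0.055)/1.055)^2.4 ≈ 0.21586
  B=64: 64/255≈0.2510 > 0.04045 → ((0.2510+0.055)/1.055)^2.4 ≈ 0.05127
  L1 = 0.2126×0.11954 + 0.7152×0.21586 + 0.0722×0.05127 ≈ 0.18350
Color 2 (92,188,31):
  R=92: 92/255≈0.3608 > 0.04045 → ((0.3608+0.055)/1.055)^2.4 ≈ 0.10702
  G=188: 188/255≈0.7373 > 0.04045 → ((0.7373+0.055)/1.055)^2.4 ≈ 0.50289
  B=31: 31/255≈0.1216 > 0.04045 → ((0.1216+0.055)/1.055)^2.4 ≈ 0.01370
  L2 = 0.2126×0.10702 + 0.7152×0.50289 + 0.0722×0.01370 ≈ 0.38341
Lighter = 0.38341, Darker = 0.18350
Ratio = (L_lighter + 0.05) / (L_darker + 0.05)
Ratio = (0.38341 + 0.05) / (0.18350 + 0.05) = 0.43341 / 0.23350 ≈ 1.8561
Ratio ≈ 1.86:1


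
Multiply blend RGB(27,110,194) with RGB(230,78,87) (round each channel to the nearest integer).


Multiply: C = A×B/255, rounded to nearest integer
R: 27×230/255 = 6210/255 ≈ 24.353 → 24
G: 110×78/255 = 8580/255 ≈ 33.647 → 34
B: 194×87/255 = 16878/255 ≈ 66.188 → 66
= RGB(24, 34, 66)


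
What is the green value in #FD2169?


Color: #FD2169
R = FD = 253
G = 21 = 33
B = 69 = 105
Green = 33


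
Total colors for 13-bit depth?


Colors = 2^bits = 2^13
= 8,192 colors


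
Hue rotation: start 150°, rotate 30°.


New hue = (H + rotation) mod 360
New hue = (150 + 30) mod 360
= 180 mod 360
= 180°


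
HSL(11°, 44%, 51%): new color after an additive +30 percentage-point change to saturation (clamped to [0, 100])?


Original S = 44%
Adjustment = +30 percentage points
New S = 44 + (30) = 74
Clamp to [0, 100] → 74
= HSL(11°, 74%, 51%)


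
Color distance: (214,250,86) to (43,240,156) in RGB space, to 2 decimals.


d = √[(R₁-R₂)² + (G₁-G₂)² + (B₁-B₂)²]
d = √[(214-43)² + (250-240)² + (86-156)²]
d = √[29241 + 100 + 4900]
d = √34241
d ≈ 185.04


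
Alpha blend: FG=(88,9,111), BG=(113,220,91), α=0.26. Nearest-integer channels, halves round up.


C = α×F + (1-α)×B, with 1-α = 0.74
R: 0.26×88 + 0.74×113 = 22.88 + 83.62 = 106.50 → 107
G: 0.26×9 + 0.74×220 = 2.34 + 162.80 = 165.14 → 165
B: 0.26×111 + 0.74×91 = 28.86 + 67.34 = 96.20 → 96
= RGB(107, 165, 96)


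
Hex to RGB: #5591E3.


55 → 85 (R)
91 → 145 (G)
E3 → 227 (B)
= RGB(85, 145, 227)


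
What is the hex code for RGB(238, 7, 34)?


R = 238 → EE (hex)
G = 7 → 07 (hex)
B = 34 → 22 (hex)
Hex = #EE0722


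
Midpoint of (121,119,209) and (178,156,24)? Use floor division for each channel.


Midpoint: each channel = ⌊(C₁+C₂)/2⌋
R: ⌊(121+178)/2⌋ = 149
G: ⌊(119+156)/2⌋ = 137
B: ⌊(209+24)/2⌋ = 116
= RGB(149, 137, 116)


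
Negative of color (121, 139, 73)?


Invert: (255-R, 255-G, 255-B)
R: 255-121 = 134
G: 255-139 = 116
B: 255-73 = 182
= RGB(134, 116, 182)


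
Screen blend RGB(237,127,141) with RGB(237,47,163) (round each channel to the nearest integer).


Screen: C = 255 - (255-A)×(255-B)/255, rounded to nearest integer
R: 255 - (255-237)×(255-237)/255 = 255 - 324/255 ≈ 255 - 1.271 = 253.729 → 254
G: 255 - (255-127)×(255-47)/255 = 255 - 26624/255 ≈ 255 - 104.408 = 150.592 → 151
B: 255 - (255-141)×(255-163)/255 = 255 - 10488/255 ≈ 255 - 41.129 = 213.871 → 214
= RGB(254, 151, 214)


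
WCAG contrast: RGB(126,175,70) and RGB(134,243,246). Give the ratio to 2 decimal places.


Linearize each sRGB channel c=v/255: c/12.92 if c ≤ 0.04045 else ((c+0.055)/1.055)^2.4
L = 0.2126×R_lin + 0.7152×G_lin + 0.0722×B_lin
Color 1 (126,175,70):
  R=126: 126/255≈0.4941 > 0.04045 → ((0.4941+0.055)/1.055)^2.4 ≈ 0.20864
  G=175: 175/255≈0.6863 > 0.04045 → ((0.6863+0.055)/1.055)^2.4 ≈ 0.42869
  B=70: 70/255≈0.2745 > 0.04045 → ((0.2745+0.055)/1.055)^2.4 ≈ 0.06125
  L1 = 0.2126×0.20864 + 0.7152×0.42869 + 0.0722×0.06125 ≈ 0.35538
Color 2 (134,243,246):
  R=134: 134/255≈0.5255 > 0.04045 → ((0.5255+0.055)/1.055)^2.4 ≈ 0.23840
  G=243: 243/255≈0.9529 > 0.04045 → ((0.9529+0.055)/1.055)^2.4 ≈ 0.89627
  B=246: 246/255≈0.9647 > 0.04045 → ((0.9647+0.055)/1.055)^2.4 ≈ 0.92158
  L2 = 0.2126×0.23840 + 0.7152×0.89627 + 0.0722×0.92158 ≈ 0.75823
Lighter = 0.75823, Darker = 0.35538
Ratio = (L_lighter + 0.05) / (L_darker + 0.05)
Ratio = (0.75823 + 0.05) / (0.35538 + 0.05) = 0.80823 / 0.40538 ≈ 1.9938
Ratio ≈ 1.99:1


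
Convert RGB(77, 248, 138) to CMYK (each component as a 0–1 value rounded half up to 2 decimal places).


R'=77/255≈0.3020, G'=248/255≈0.9725, B'=138/255≈0.5412
K = 1 - max(R',G',B') = 1 - 248/255 = 7/255 = 0.02745… → 0.03
(1-R'-K)/(1-K) simplifies to (max-R)/max with max = 248:
C = (248-77)/248 = 171/248 = 0.68951… → 0.69
M = (248-248)/248 = 0/248 = 0 → 0.00
Y = (248-138)/248 = 110/248 = 0.44354… → 0.44
= CMYK(0.69, 0.00, 0.44, 0.03)


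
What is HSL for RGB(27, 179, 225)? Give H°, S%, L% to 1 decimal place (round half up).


Normalize: R'=27/255≈0.1059, G'=179/255≈0.7020, B'=225/255≈0.8824
Max=225/255, Min=27/255, Δ=Max-Min=198/255
L = (Max+Min)/2 = (225+27)/510 = 252/510 = 0.49411… → L = 49.4%
L ≤ 0.5 → S = Δ/(Max+Min) = 198/(225+27) = 198/252 = 0.78571… → S = 78.6%
(the 1/255 factors cancel in S and H, so raw channel differences can be used)
Max is B' → H = 60 × ((R-G)/Δ + 4) = 60 × ((27-179)/198 + 4)
  -152/198 + 4 = -0.7676… + 4 = 3.2323…
  H = 60 × 3.2323… = 193.939…° → H = 193.9°
= HSL(193.9°, 78.6%, 49.4%)


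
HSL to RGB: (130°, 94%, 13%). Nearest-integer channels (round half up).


H=130°, S=0.94, L=0.13
C = (1-|2L-1|)×S = (1-|-0.74|)×0.94 = 0.2444
H' = H/60 = 130/60 ≈ 2.1667; X = C×(1-|H' mod 2 - 1|) ≈ 0.0407
m = L - C/2 = 0.13 - 0.1222 = 0.0078
Sector ⌊H'⌋ = 2 → (R',G',B') = (0.0, 0.2444, ≈0.0407)
RGB = ((R'+m)×255, (G'+m)×255, (B'+m)×255) = (1.989, 64.311, 12.376)
Round half up → RGB(2, 64, 12)


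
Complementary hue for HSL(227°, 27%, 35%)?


Complement = opposite side of color wheel = hue + 180°
H' = (227 + 180) mod 360 = 47°
S and L unchanged.
= HSL(47°, 27%, 35%)


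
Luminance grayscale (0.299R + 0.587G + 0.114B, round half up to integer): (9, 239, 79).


Gray = 0.299×R + 0.587×G + 0.114×B
Gray = 0.299×9 + 0.587×239 + 0.114×79
Gray = 2.691 + 140.293 + 9.006
Gray = 151.990 → round half up → 152
Gray = 152


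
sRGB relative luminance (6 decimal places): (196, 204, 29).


Linearize each channel (sRGB transfer function): c = v/255; c_lin = c/12.92 if c ≤ 0.04045, else ((c+0.055)/1.055)^2.4
  R: 196/255 ≈ 0.768627 > 0.04045 → ((0.768627+0.055)/1.055)^2.4 ≈ 0.552011
  G: 204/255 ≈ 0.800000 > 0.04045 → ((0.800000+0.055)/1.055)^2.4 ≈ 0.603827
  B: 29/255 ≈ 0.113725 > 0.04045 → ((0.113725+0.055)/1.055)^2.4 ≈ 0.012286
R_lin = 0.552011, G_lin = 0.603827, B_lin = 0.012286
L = 0.2126×R + 0.7152×G + 0.0722×B
L = 0.2126×0.552011 + 0.7152×0.603827 + 0.0722×0.012286
L ≈ 0.550102


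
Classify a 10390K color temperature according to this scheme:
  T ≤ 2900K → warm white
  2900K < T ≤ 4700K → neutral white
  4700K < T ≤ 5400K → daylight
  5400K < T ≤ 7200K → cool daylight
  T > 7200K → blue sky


Temperature: 10390K
10390K > 7200K → blue sky
Classification: blue sky


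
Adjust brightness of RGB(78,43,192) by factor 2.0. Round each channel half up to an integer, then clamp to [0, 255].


Multiply each channel by 2.0, round half up, clamp to [0, 255]
R: 78×2.0 = 156
G: 43×2.0 = 86
B: 192×2.0 = 384 → clamp → 255
= RGB(156, 86, 255)


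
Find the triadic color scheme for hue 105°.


Triadic: equally spaced at 120° intervals
H1 = 105°
H2 = (105 + 120) mod 360 = 225°
H3 = (105 + 240) mod 360 = 345°
Triadic = 105°, 225°, 345°


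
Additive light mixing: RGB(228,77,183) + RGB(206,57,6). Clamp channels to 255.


Additive: each channel = min(255, C₁+C₂)
R: 228+206 = 434 → 255
G: 77+57 = 134 → 134
B: 183+6 = 189 → 189
= RGB(255, 134, 189)


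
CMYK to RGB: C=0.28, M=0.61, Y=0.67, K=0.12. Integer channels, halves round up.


R = 255 × (1-C) × (1-K) = 255 × 0.72 × 0.88 = 161.568 → 162
G = 255 × (1-M) × (1-K) = 255 × 0.39 × 0.88 = 87.516 → 88
B = 255 × (1-Y) × (1-K) = 255 × 0.33 × 0.88 = 74.052 → 74
= RGB(162, 88, 74)


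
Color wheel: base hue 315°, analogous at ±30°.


Base hue: 315°
Left analog: (315 - 30) mod 360 = 285°
Right analog: (315 + 30) mod 360 = 345°
Analogous hues = 285° and 345°


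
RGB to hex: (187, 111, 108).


R = 187 → BB (hex)
G = 111 → 6F (hex)
B = 108 → 6C (hex)
Hex = #BB6F6C


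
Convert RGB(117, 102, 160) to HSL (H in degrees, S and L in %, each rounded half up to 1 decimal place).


Normalize: R'=117/255≈0.4588, G'=102/255≈0.4000, B'=160/255≈0.6275
Max=160/255, Min=102/255, Δ=Max-Min=58/255
L = (Max+Min)/2 = (160+102)/510 = 262/510 = 0.51372… → L = 51.4%
L > 0.5 → S = Δ/(2-Max-Min) = 58/(510-160-102) = 58/248 = 0.23387… → S = 23.4%
(the 1/255 factors cancel in S and H, so raw channel differences can be used)
Max is B' → H = 60 × ((R-G)/Δ + 4) = 60 × ((117-102)/58 + 4)
  15/58 + 4 = 0.2586… + 4 = 4.2586…
  H = 60 × 4.2586… = 255.517…° → H = 255.5°
= HSL(255.5°, 23.4%, 51.4%)


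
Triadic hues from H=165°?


Triadic: equally spaced at 120° intervals
H1 = 165°
H2 = (165 + 120) mod 360 = 285°
H3 = (165 + 240) mod 360 = 45°
Triadic = 165°, 285°, 45°


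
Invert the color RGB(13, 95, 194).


Invert: (255-R, 255-G, 255-B)
R: 255-13 = 242
G: 255-95 = 160
B: 255-194 = 61
= RGB(242, 160, 61)


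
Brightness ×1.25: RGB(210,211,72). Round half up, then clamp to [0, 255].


Multiply each channel by 1.25, round half up, clamp to [0, 255]
R: 210×1.25 = 262.5 → round → 263 → clamp → 255
G: 211×1.25 = 263.75 → round → 264 → clamp → 255
B: 72×1.25 = 90
= RGB(255, 255, 90)


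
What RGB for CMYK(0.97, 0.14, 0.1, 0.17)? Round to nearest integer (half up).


R = 255 × (1-C) × (1-K) = 255 × 0.03 × 0.83 = 6.3495 → 6
G = 255 × (1-M) × (1-K) = 255 × 0.86 × 0.83 = 182.019 → 182
B = 255 × (1-Y) × (1-K) = 255 × 0.90 × 0.83 = 190.485 → 190
= RGB(6, 182, 190)


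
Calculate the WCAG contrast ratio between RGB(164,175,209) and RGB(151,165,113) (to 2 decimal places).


Linearize each sRGB channel c=v/255: c/12.92 if c ≤ 0.04045 else ((c+0.055)/1.055)^2.4
L = 0.2126×R_lin + 0.7152×G_lin + 0.0722×B_lin
Color 1 (164,175,209):
  R=164: 164/255≈0.6431 > 0.04045 → ((0.6431+0.055)/1.055)^2.4 ≈ 0.37124
  G=175: 175/255≈0.6863 > 0.04045 → ((0.6863+0.055)/1.055)^2.4 ≈ 0.42869
  B=209: 209/255≈0.8196 > 0.04045 → ((0.8196+0.055)/1.055)^2.4 ≈ 0.63760
  L1 = 0.2126×0.37124 + 0.7152×0.42869 + 0.0722×0.63760 ≈ 0.43156
Color 2 (151,165,113):
  R=151: 151/255≈0.5922 > 0.04045 → ((0.5922+0.055)/1.055)^2.4 ≈ 0.30947
  G=165: 165/255≈0.6471 > 0.04045 → ((0.6471+0.055)/1.055)^2.4 ≈ 0.37626
  B=113: 113/255≈0.4431 > 0.04045 → ((0.4431+0.055)/1.055)^2.4 ≈ 0.16513
  L2 = 0.2126×0.30947 + 0.7152×0.37626 + 0.0722×0.16513 ≈ 0.34682
Lighter = 0.43156, Darker = 0.34682
Ratio = (L_lighter + 0.05) / (L_darker + 0.05)
Ratio = (0.43156 + 0.05) / (0.34682 + 0.05) = 0.48156 / 0.39682 ≈ 1.2136
Ratio ≈ 1.21:1


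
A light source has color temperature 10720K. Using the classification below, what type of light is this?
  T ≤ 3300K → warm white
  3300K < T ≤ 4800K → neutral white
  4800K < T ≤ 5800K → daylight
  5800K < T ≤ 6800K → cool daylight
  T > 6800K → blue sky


Temperature: 10720K
10720K > 6800K → blue sky
Classification: blue sky


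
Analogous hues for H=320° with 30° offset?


Base hue: 320°
Left analog: (320 - 30) mod 360 = 290°
Right analog: (320 + 30) mod 360 = 350°
Analogous hues = 290° and 350°


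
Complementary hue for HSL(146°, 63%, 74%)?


Complement = opposite side of color wheel = hue + 180°
H' = (146 + 180) mod 360 = 326°
S and L unchanged.
= HSL(326°, 63%, 74%)


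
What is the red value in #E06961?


Color: #E06961
R = E0 = 224
G = 69 = 105
B = 61 = 97
Red = 224


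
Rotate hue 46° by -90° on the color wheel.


New hue = (H + rotation) mod 360
New hue = (46 -90) mod 360
= -44 mod 360
= 316°


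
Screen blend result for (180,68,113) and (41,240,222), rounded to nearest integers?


Screen: C = 255 - (255-A)×(255-B)/255, rounded to nearest integer
R: 255 - (255-180)×(255-41)/255 = 255 - 16050/255 ≈ 255 - 62.941 = 192.059 → 192
G: 255 - (255-68)×(255-240)/255 = 255 - 2805/255 ≈ 255 - 11.000 = 244.000 → 244
B: 255 - (255-113)×(255-222)/255 = 255 - 4686/255 ≈ 255 - 18.376 = 236.624 → 237
= RGB(192, 244, 237)


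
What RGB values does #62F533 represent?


62 → 98 (R)
F5 → 245 (G)
33 → 51 (B)
= RGB(98, 245, 51)


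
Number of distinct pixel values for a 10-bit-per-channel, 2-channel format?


Total bits = 10 bits/channel × 2 channels = 20 bits
Distinct pixel values = 2^20
= 1,048,576 pixel values


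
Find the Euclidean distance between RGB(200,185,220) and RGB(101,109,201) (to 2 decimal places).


d = √[(R₁-R₂)² + (G₁-G₂)² + (B₁-B₂)²]
d = √[(200-101)² + (185-109)² + (220-201)²]
d = √[9801 + 5776 + 361]
d = √15938
d ≈ 126.25


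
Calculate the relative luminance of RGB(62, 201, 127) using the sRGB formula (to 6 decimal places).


Linearize each channel (sRGB transfer function): c = v/255; c_lin = c/12.92 if c ≤ 0.04045, else ((c+0.055)/1.055)^2.4
  R: 62/255 ≈ 0.243137 > 0.04045 → ((0.243137+0.055)/1.055)^2.4 ≈ 0.048172
  G: 201/255 ≈ 0.788235 > 0.04045 → ((0.788235+0.055)/1.055)^2.4 ≈ 0.584078
  B: 127/255 ≈ 0.498039 > 0.04045 → ((0.498039+0.055)/1.055)^2.4 ≈ 0.212231
R_lin = 0.048172, G_lin = 0.584078, B_lin = 0.212231
L = 0.2126×R + 0.7152×G + 0.0722×B
L = 0.2126×0.048172 + 0.7152×0.584078 + 0.0722×0.212231
L ≈ 0.443297


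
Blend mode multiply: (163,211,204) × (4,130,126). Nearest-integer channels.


Multiply: C = A×B/255, rounded to nearest integer
R: 163×4/255 = 652/255 ≈ 2.557 → 3
G: 211×130/255 = 27430/255 ≈ 107.569 → 108
B: 204×126/255 = 25704/255 ≈ 100.800 → 101
= RGB(3, 108, 101)


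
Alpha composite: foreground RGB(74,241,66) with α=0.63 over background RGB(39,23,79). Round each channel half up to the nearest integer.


C = α×F + (1-α)×B, with 1-α = 0.37
R: 0.63×74 + 0.37×39 = 46.62 + 14.43 = 61.05 → 61
G: 0.63×241 + 0.37×23 = 151.83 + 8.51 = 160.34 → 160
B: 0.63×66 + 0.37×79 = 41.58 + 29.23 = 70.81 → 71
= RGB(61, 160, 71)


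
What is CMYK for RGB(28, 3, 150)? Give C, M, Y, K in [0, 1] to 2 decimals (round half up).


R'=28/255≈0.1098, G'=3/255≈0.0118, B'=150/255≈0.5882
K = 1 - max(R',G',B') = 1 - 150/255 = 105/255 = 0.41176… → 0.41
(1-R'-K)/(1-K) simplifies to (max-R)/max with max = 150:
C = (150-28)/150 = 122/150 = 0.81333… → 0.81
M = (150-3)/150 = 147/150 = 0.98 → 0.98
Y = (150-150)/150 = 0/150 = 0 → 0.00
= CMYK(0.81, 0.98, 0.00, 0.41)


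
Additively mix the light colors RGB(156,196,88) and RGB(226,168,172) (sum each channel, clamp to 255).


Additive: each channel = min(255, C₁+C₂)
R: 156+226 = 382 → 255
G: 196+168 = 364 → 255
B: 88+172 = 260 → 255
= RGB(255, 255, 255)


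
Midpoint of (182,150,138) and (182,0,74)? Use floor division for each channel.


Midpoint: each channel = ⌊(C₁+C₂)/2⌋
R: ⌊(182+182)/2⌋ = 182
G: ⌊(150+0)/2⌋ = 75
B: ⌊(138+74)/2⌋ = 106
= RGB(182, 75, 106)


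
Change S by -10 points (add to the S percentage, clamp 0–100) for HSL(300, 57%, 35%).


Original S = 57%
Adjustment = -10 percentage points
New S = 57 + (-10) = 47
Clamp to [0, 100] → 47
= HSL(300°, 47%, 35%)


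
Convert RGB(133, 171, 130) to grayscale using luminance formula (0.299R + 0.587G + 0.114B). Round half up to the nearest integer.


Gray = 0.299×R + 0.587×G + 0.114×B
Gray = 0.299×133 + 0.587×171 + 0.114×130
Gray = 39.767 + 100.377 + 14.820
Gray = 154.964 → round half up → 155
Gray = 155


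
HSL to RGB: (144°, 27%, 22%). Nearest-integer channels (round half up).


H=144°, S=0.27, L=0.22
C = (1-|2L-1|)×S = (1-|-0.56|)×0.27 = 0.1188
H' = H/60 = 144/60 ≈ 2.4000; X = C×(1-|H' mod 2 - 1|) = 0.04752
m = L - C/2 = 0.22 - 0.0594 = 0.1606
Sector ⌊H'⌋ = 2 → (R',G',B') = (0.0, 0.1188, 0.04752)
RGB = ((R'+m)×255, (G'+m)×255, (B'+m)×255) = (40.953, 71.247, 53.0706)
Round half up → RGB(41, 71, 53)


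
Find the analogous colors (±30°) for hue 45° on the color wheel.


Base hue: 45°
Left analog: (45 - 30) mod 360 = 15°
Right analog: (45 + 30) mod 360 = 75°
Analogous hues = 15° and 75°


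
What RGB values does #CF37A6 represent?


CF → 207 (R)
37 → 55 (G)
A6 → 166 (B)
= RGB(207, 55, 166)


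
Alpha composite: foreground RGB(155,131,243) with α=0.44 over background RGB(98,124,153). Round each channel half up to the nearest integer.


C = α×F + (1-α)×B, with 1-α = 0.56
R: 0.44×155 + 0.56×98 = 68.20 + 54.88 = 123.08 → 123
G: 0.44×131 + 0.56×124 = 57.64 + 69.44 = 127.08 → 127
B: 0.44×243 + 0.56×153 = 106.92 + 85.68 = 192.60 → 193
= RGB(123, 127, 193)


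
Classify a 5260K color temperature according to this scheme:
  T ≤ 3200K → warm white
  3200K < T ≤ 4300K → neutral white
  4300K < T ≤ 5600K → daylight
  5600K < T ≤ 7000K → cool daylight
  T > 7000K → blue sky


Temperature: 5260K
4300K < 5260K ≤ 5600K → daylight
Classification: daylight


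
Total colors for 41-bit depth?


Colors = 2^bits = 2^41
= 2,199,023,255,552 colors


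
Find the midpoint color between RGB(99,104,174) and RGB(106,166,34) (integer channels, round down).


Midpoint: each channel = ⌊(C₁+C₂)/2⌋
R: ⌊(99+106)/2⌋ = 102
G: ⌊(104+166)/2⌋ = 135
B: ⌊(174+34)/2⌋ = 104
= RGB(102, 135, 104)


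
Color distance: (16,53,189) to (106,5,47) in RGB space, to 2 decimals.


d = √[(R₁-R₂)² + (G₁-G₂)² + (B₁-B₂)²]
d = √[(16-106)² + (53-5)² + (189-47)²]
d = √[8100 + 2304 + 20164]
d = √30568
d ≈ 174.84


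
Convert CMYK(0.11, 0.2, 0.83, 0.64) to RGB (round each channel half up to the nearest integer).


R = 255 × (1-C) × (1-K) = 255 × 0.89 × 0.36 = 81.702 → 82
G = 255 × (1-M) × (1-K) = 255 × 0.80 × 0.36 = 73.44 → 73
B = 255 × (1-Y) × (1-K) = 255 × 0.17 × 0.36 = 15.606 → 16
= RGB(82, 73, 16)


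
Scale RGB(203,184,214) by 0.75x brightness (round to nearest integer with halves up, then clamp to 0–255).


Multiply each channel by 0.75, round half up, clamp to [0, 255]
R: 203×0.75 = 152.25 → round → 152
G: 184×0.75 = 138
B: 214×0.75 = 160.5 → round → 161
= RGB(152, 138, 161)


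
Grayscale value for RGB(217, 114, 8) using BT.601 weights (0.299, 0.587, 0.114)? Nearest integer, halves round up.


Gray = 0.299×R + 0.587×G + 0.114×B
Gray = 0.299×217 + 0.587×114 + 0.114×8
Gray = 64.883 + 66.918 + 0.912
Gray = 132.713 → round half up → 133
Gray = 133


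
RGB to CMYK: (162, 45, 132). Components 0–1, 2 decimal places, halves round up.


R'=162/255≈0.6353, G'=45/255≈0.1765, B'=132/255≈0.5176
K = 1 - max(R',G',B') = 1 - 162/255 = 93/255 = 0.36470… → 0.36
(1-R'-K)/(1-K) simplifies to (max-R)/max with max = 162:
C = (162-162)/162 = 0/162 = 0 → 0.00
M = (162-45)/162 = 117/162 = 0.72222… → 0.72
Y = (162-132)/162 = 30/162 = 0.18518… → 0.19
= CMYK(0.00, 0.72, 0.19, 0.36)


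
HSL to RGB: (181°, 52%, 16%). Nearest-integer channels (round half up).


H=181°, S=0.52, L=0.16
C = (1-|2L-1|)×S = (1-|-0.68|)×0.52 = 0.1664
H' = H/60 = 181/60 ≈ 3.0167; X = C×(1-|H' mod 2 - 1|) ≈ 0.1636
m = L - C/2 = 0.16 - 0.0832 = 0.0768
Sector ⌊H'⌋ = 3 → (R',G',B') = (0.0, ≈0.1636, 0.1664)
RGB = ((R'+m)×255, (G'+m)×255, (B'+m)×255) = (19.584, 61.3088, 62.016)
Round half up → RGB(20, 61, 62)


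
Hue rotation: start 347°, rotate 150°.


New hue = (H + rotation) mod 360
New hue = (347 + 150) mod 360
= 497 mod 360
= 137°


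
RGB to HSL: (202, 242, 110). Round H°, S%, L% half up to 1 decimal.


Normalize: R'=202/255≈0.7922, G'=242/255≈0.9490, B'=110/255≈0.4314
Max=242/255, Min=110/255, Δ=Max-Min=132/255
L = (Max+Min)/2 = (242+110)/510 = 352/510 = 0.69019… → L = 69.0%
L > 0.5 → S = Δ/(2-Max-Min) = 132/(510-242-110) = 132/158 = 0.83544… → S = 83.5%
(the 1/255 factors cancel in S and H, so raw channel differences can be used)
Max is G' → H = 60 × ((B-R)/Δ + 2) = 60 × ((110-202)/132 + 2)
  -92/132 + 2 = -0.6969… + 2 = 1.3030…
  H = 60 × 1.3030… = 78.181…° → H = 78.2°
= HSL(78.2°, 83.5%, 69.0%)


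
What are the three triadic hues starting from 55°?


Triadic: equally spaced at 120° intervals
H1 = 55°
H2 = (55 + 120) mod 360 = 175°
H3 = (55 + 240) mod 360 = 295°
Triadic = 55°, 175°, 295°


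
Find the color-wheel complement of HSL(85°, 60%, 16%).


Complement = opposite side of color wheel = hue + 180°
H' = (85 + 180) mod 360 = 265°
S and L unchanged.
= HSL(265°, 60%, 16%)


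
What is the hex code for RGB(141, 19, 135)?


R = 141 → 8D (hex)
G = 19 → 13 (hex)
B = 135 → 87 (hex)
Hex = #8D1387


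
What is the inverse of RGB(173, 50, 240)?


Invert: (255-R, 255-G, 255-B)
R: 255-173 = 82
G: 255-50 = 205
B: 255-240 = 15
= RGB(82, 205, 15)


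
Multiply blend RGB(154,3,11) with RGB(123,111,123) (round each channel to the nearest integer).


Multiply: C = A×B/255, rounded to nearest integer
R: 154×123/255 = 18942/255 ≈ 74.282 → 74
G: 3×111/255 = 333/255 ≈ 1.306 → 1
B: 11×123/255 = 1353/255 ≈ 5.306 → 5
= RGB(74, 1, 5)


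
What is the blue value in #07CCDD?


Color: #07CCDD
R = 07 = 7
G = CC = 204
B = DD = 221
Blue = 221


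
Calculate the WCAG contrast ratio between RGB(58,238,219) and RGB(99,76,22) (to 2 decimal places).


Linearize each sRGB channel c=v/255: c/12.92 if c ≤ 0.04045 else ((c+0.055)/1.055)^2.4
L = 0.2126×R_lin + 0.7152×G_lin + 0.0722×B_lin
Color 1 (58,238,219):
  R=58: 58/255≈0.2275 > 0.04045 → ((0.2275+0.055)/1.055)^2.4 ≈ 0.04231
  G=238: 238/255≈0.9333 > 0.04045 → ((0.9333+0.055)/1.055)^2.4 ≈ 0.85499
  B=219: 219/255≈0.8588 > 0.04045 → ((0.8588+0.055)/1.055)^2.4 ≈ 0.70838
  L1 = 0.2126×0.04231 + 0.7152×0.85499 + 0.0722×0.70838 ≈ 0.67163
Color 2 (99,76,22):
  R=99: 99/255≈0.3882 > 0.04045 → ((0.3882+0.055)/1.055)^2.4 ≈ 0.12477
  G=76: 76/255≈0.2980 > 0.04045 → ((0.2980+0.055)/1.055)^2.4 ≈ 0.07227
  B=22: 22/255≈0.0863 > 0.04045 → ((0.0863+0.055)/1.055)^2.4 ≈ 0.00802
  L2 = 0.2126×0.12477 + 0.7152×0.07227 + 0.0722×0.00802 ≈ 0.07879
Lighter = 0.67163, Darker = 0.07879
Ratio = (L_lighter + 0.05) / (L_darker + 0.05)
Ratio = (0.67163 + 0.05) / (0.07879 + 0.05) = 0.72163 / 0.12879 ≈ 5.6030
Ratio ≈ 5.60:1


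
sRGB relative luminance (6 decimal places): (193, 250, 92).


Linearize each channel (sRGB transfer function): c = v/255; c_lin = c/12.92 if c ≤ 0.04045, else ((c+0.055)/1.055)^2.4
  R: 193/255 ≈ 0.756863 > 0.04045 → ((0.756863+0.055)/1.055)^2.4 ≈ 0.533276
  G: 250/255 ≈ 0.980392 > 0.04045 → ((0.980392+0.055)/1.055)^2.4 ≈ 0.955973
  B: 92/255 ≈ 0.360784 > 0.04045 → ((0.360784+0.055)/1.055)^2.4 ≈ 0.107023
R_lin = 0.533276, G_lin = 0.955973, B_lin = 0.107023
L = 0.2126×R + 0.7152×G + 0.0722×B
L = 0.2126×0.533276 + 0.7152×0.955973 + 0.0722×0.107023
L ≈ 0.804814


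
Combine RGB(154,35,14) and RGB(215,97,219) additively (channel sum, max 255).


Additive: each channel = min(255, C₁+C₂)
R: 154+215 = 369 → 255
G: 35+97 = 132 → 132
B: 14+219 = 233 → 233
= RGB(255, 132, 233)


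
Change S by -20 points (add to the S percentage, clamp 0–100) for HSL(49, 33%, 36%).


Original S = 33%
Adjustment = -20 percentage points
New S = 33 + (-20) = 13
Clamp to [0, 100] → 13
= HSL(49°, 13%, 36%)


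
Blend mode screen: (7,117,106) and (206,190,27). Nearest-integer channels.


Screen: C = 255 - (255-A)×(255-B)/255, rounded to nearest integer
R: 255 - (255-7)×(255-206)/255 = 255 - 12152/255 ≈ 255 - 47.655 = 207.345 → 207
G: 255 - (255-117)×(255-190)/255 = 255 - 8970/255 ≈ 255 - 35.176 = 219.824 → 220
B: 255 - (255-106)×(255-27)/255 = 255 - 33972/255 ≈ 255 - 133.224 = 121.776 → 122
= RGB(207, 220, 122)


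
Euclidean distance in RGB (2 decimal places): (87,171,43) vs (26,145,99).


d = √[(R₁-R₂)² + (G₁-G₂)² + (B₁-B₂)²]
d = √[(87-26)² + (171-145)² + (43-99)²]
d = √[3721 + 676 + 3136]
d = √7533
d ≈ 86.79


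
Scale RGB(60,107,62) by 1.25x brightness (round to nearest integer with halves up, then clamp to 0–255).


Multiply each channel by 1.25, round half up, clamp to [0, 255]
R: 60×1.25 = 75
G: 107×1.25 = 133.75 → round → 134
B: 62×1.25 = 77.5 → round → 78
= RGB(75, 134, 78)


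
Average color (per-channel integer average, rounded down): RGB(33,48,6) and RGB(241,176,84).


Midpoint: each channel = ⌊(C₁+C₂)/2⌋
R: ⌊(33+241)/2⌋ = 137
G: ⌊(48+176)/2⌋ = 112
B: ⌊(6+84)/2⌋ = 45
= RGB(137, 112, 45)


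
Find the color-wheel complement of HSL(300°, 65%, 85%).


Complement = opposite side of color wheel = hue + 180°
H' = (300 + 180) mod 360 = 120°
S and L unchanged.
= HSL(120°, 65%, 85%)


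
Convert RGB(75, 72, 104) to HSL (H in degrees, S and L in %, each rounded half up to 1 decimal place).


Normalize: R'=75/255≈0.2941, G'=72/255≈0.2824, B'=104/255≈0.4078
Max=104/255, Min=72/255, Δ=Max-Min=32/255
L = (Max+Min)/2 = (104+72)/510 = 176/510 = 0.34509… → L = 34.5%
L ≤ 0.5 → S = Δ/(Max+Min) = 32/(104+72) = 32/176 = 0.18181… → S = 18.2%
(the 1/255 factors cancel in S and H, so raw channel differences can be used)
Max is B' → H = 60 × ((R-G)/Δ + 4) = 60 × ((75-72)/32 + 4)
  3/32 + 4 = 0.0937… + 4 = 4.0937…
  H = 60 × 4.0937… = 245.625° → H = 245.6°
= HSL(245.6°, 18.2%, 34.5%)


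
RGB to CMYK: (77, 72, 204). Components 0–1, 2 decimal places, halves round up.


R'=77/255≈0.3020, G'=72/255≈0.2824, B'=204/255≈0.8000
K = 1 - max(R',G',B') = 1 - 204/255 = 51/255 = 0.2 → 0.20
(1-R'-K)/(1-K) simplifies to (max-R)/max with max = 204:
C = (204-77)/204 = 127/204 = 0.62254… → 0.62
M = (204-72)/204 = 132/204 = 0.64705… → 0.65
Y = (204-204)/204 = 0/204 = 0 → 0.00
= CMYK(0.62, 0.65, 0.00, 0.20)


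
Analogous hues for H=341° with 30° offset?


Base hue: 341°
Left analog: (341 - 30) mod 360 = 311°
Right analog: (341 + 30) mod 360 = 11°
Analogous hues = 311° and 11°


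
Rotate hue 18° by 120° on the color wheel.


New hue = (H + rotation) mod 360
New hue = (18 + 120) mod 360
= 138 mod 360
= 138°


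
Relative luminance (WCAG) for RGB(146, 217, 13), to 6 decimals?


Linearize each channel (sRGB transfer function): c = v/255; c_lin = c/12.92 if c ≤ 0.04045, else ((c+0.055)/1.055)^2.4
  R: 146/255 ≈ 0.572549 > 0.04045 → ((0.572549+0.055)/1.055)^2.4 ≈ 0.287441
  G: 217/255 ≈ 0.850980 > 0.04045 → ((0.850980+0.055)/1.055)^2.4 ≈ 0.693872
  B: 13/255 ≈ 0.050980 > 0.04045 → ((0.050980+0.055)/1.055)^2.4 ≈ 0.004025
R_lin = 0.287441, G_lin = 0.693872, B_lin = 0.004025
L = 0.2126×R + 0.7152×G + 0.0722×B
L = 0.2126×0.287441 + 0.7152×0.693872 + 0.0722×0.004025
L ≈ 0.557658
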